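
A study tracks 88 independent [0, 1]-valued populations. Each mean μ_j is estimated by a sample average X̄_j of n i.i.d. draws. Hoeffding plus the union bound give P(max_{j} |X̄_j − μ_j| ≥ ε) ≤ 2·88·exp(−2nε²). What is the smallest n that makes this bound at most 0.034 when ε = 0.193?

Need 2·88·exp(−2nε²) ≤ 0.034, i.e. exp(−2nε²) ≤ 0.034/176.
So 2nε² ≥ ln(176/0.034) = 8.551879.
Hence n ≥ 8.551879/(2·0.193²) = 114.793.
The smallest integer n is 115.

115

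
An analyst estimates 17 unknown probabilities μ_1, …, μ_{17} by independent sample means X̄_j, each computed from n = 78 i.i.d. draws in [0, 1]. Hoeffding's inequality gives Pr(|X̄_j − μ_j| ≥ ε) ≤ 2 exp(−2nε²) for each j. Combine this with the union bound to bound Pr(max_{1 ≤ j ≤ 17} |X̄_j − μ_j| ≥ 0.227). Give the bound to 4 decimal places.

Per-experiment Hoeffding bound: 2·exp(−2·78·0.227²) = 2·exp(−8.03852) = 0.00064557.
Union bound over 17 events: 17·0.00064557 = 0.01097.

0.0110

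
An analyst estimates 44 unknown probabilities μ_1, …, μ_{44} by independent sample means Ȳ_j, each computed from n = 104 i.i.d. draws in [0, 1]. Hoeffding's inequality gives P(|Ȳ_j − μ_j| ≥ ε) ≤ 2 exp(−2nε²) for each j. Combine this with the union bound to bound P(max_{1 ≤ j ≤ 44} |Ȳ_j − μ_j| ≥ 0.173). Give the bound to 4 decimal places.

Per-experiment Hoeffding bound: 2·exp(−2·104·0.173²) = 2·exp(−6.22523) = 0.0039577.
Union bound over 44 events: 44·0.0039577 = 0.17414.

0.1741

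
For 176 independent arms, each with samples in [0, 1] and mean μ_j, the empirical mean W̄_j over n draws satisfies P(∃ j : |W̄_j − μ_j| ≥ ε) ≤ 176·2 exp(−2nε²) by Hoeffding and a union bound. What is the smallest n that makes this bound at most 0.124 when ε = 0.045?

1964

Need 2·176·exp(−2nε²) ≤ 0.124, i.e. exp(−2nε²) ≤ 0.124/352.
So 2nε² ≥ ln(352/0.124) = 7.951105.
Hence n ≥ 7.951105/(2·0.045²) = 1963.236.
The smallest integer n is 1964.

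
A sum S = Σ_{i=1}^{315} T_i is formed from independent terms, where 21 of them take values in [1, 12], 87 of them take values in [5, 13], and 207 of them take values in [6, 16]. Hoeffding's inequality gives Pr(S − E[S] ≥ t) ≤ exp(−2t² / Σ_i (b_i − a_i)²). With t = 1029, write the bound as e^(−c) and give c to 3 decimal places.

73.508

Σ(b_i − a_i)² = 21·11² + 87·8² + 207·10² = 28809.
c = 2t² / 28809 = 2·1029² / 28809 = 73.5077.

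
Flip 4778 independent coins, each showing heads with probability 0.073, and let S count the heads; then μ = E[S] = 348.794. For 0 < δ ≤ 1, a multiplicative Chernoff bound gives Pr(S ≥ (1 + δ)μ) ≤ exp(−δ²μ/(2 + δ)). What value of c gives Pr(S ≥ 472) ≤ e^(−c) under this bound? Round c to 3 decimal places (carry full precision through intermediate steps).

Write 472 = (1 + δ)μ, so δ = 472/348.794 − 1 = 0.3532343…
Then the exponent is δ²μ/(2 + δ) = (472 − μ)² / (μ·(2 + δ)) = 18.493944.

18.494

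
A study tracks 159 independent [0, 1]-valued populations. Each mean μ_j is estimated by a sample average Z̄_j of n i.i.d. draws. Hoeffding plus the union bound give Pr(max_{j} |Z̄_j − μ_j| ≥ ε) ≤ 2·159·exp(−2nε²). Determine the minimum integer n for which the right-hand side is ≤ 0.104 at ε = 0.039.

Need 2·159·exp(−2nε²) ≤ 0.104, i.e. exp(−2nε²) ≤ 0.104/318.
So 2nε² ≥ ln(318/0.104) = 8.025416.
Hence n ≥ 8.025416/(2·0.039²) = 2638.204.
The smallest integer n is 2639.

2639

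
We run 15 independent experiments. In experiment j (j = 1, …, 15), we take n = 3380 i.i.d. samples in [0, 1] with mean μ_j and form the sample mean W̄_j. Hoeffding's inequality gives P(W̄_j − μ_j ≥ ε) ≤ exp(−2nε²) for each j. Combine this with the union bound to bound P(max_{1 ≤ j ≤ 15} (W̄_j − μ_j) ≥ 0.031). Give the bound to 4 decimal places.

Per-experiment Hoeffding bound: exp(−2·3380·0.031²) = exp(−6.49636) = 0.0015089.
Union bound over 15 events: 15·0.0015089 = 0.02263.

0.0226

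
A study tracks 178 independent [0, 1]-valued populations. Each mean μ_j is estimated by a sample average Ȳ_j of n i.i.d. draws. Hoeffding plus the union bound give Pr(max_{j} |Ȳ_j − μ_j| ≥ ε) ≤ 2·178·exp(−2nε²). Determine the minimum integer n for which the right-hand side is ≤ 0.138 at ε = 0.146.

Need 2·178·exp(−2nε²) ≤ 0.138, i.e. exp(−2nε²) ≤ 0.138/356.
So 2nε² ≥ ln(356/0.138) = 7.855432.
Hence n ≥ 7.855432/(2·0.146²) = 184.261.
The smallest integer n is 185.

185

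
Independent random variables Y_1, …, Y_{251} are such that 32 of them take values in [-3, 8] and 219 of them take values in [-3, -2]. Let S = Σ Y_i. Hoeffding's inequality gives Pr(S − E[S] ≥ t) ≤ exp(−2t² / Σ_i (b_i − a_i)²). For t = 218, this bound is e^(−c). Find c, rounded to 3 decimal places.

Σ(b_i − a_i)² = 32·11² + 219·1² = 4091.
c = 2t² / 4091 = 2·218² / 4091 = 23.2334.

23.233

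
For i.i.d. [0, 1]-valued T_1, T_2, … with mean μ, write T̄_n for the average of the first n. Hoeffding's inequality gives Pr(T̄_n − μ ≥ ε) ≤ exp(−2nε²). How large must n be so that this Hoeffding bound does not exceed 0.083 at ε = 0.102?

120

Require exp(−2nε²) ≤ 0.083, i.e. 2nε² ≥ ln(1/0.083) = 2.488915.
So n ≥ 2.488915 / (2·0.102²) = 119.613.
The smallest integer n is 120.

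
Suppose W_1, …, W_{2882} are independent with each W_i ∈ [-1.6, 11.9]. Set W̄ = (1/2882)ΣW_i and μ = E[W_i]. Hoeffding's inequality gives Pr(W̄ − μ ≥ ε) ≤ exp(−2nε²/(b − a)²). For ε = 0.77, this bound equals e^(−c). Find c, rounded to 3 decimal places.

18.752

c = 2nε²/(b − a)² = 2·2882·0.77² / 13.5² = 18.7516.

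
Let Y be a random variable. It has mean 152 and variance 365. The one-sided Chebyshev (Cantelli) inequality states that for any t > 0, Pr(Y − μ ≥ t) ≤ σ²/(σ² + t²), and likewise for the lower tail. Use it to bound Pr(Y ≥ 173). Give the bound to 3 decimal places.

0.453

Here σ² = 365 and t = 21, so σ² + t² = 806.
Cantelli's bound: 365/806 = 0.4529.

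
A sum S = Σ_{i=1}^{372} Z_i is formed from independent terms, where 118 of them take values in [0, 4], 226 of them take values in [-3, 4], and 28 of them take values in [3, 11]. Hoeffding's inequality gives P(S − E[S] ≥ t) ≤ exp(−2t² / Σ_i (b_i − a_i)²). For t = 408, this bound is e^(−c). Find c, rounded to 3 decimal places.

Σ(b_i − a_i)² = 118·4² + 226·7² + 28·8² = 14754.
c = 2t² / 14754 = 2·408² / 14754 = 22.5653.

22.565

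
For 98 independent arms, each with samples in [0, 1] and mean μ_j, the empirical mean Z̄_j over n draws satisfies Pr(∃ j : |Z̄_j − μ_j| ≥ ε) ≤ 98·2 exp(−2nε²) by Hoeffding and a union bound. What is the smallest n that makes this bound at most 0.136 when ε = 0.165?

134

Need 2·98·exp(−2nε²) ≤ 0.136, i.e. exp(−2nε²) ≤ 0.136/196.
So 2nε² ≥ ln(196/0.136) = 7.273215.
Hence n ≥ 7.273215/(2·0.165²) = 133.576.
The smallest integer n is 134.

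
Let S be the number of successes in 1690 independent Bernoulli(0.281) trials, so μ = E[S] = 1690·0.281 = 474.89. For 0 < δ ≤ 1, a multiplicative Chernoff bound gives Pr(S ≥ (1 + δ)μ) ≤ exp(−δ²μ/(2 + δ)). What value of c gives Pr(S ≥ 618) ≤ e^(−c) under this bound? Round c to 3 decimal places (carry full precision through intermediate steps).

Write 618 = (1 + δ)μ, so δ = 618/474.89 − 1 = 0.301354…
Then the exponent is δ²μ/(2 + δ) = (618 − μ)² / (μ·(2 + δ)) = 18.739738.

18.740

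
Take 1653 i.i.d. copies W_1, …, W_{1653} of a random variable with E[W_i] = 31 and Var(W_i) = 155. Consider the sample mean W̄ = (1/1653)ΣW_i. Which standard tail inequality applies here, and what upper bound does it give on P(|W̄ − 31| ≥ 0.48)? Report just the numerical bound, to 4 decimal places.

0.4070

With mean and variance of each term known, Chebyshev's inequality bounds the deviation of the sum (or sample mean).
Var(W̄) = Var(W_i)/n = 155/1653 = 0.093769.
Chebyshev: P(|W̄ − 31| ≥ 0.48) ≤ Var(W̄)/(0.48)² = 155/(1653·0.48²) = 0.4070.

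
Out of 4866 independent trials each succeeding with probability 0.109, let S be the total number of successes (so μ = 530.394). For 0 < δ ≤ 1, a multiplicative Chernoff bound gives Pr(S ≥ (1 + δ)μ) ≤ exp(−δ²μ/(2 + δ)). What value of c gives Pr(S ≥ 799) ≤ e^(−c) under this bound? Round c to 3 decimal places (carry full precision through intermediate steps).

Write 799 = (1 + δ)μ, so δ = 799/530.394 − 1 = 0.5064273…
Then the exponent is δ²μ/(2 + δ) = (799 − μ)² / (μ·(2 + δ)) = 54.272235.

54.272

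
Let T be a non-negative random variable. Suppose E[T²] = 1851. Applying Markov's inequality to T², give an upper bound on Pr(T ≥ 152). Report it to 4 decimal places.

Since T ≥ 0, the event {T ≥ 152} is the same as {T² ≥ 23104}.
Markov's inequality applied to T² gives Pr(T² ≥ 23104) ≤ E[T²]/23104 = 1851/23104 = 0.0801.

0.0801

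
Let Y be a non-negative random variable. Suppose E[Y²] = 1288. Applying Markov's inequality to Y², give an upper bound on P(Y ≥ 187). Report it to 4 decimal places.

0.0368

Since Y ≥ 0, the event {Y ≥ 187} is the same as {Y² ≥ 34969}.
Markov's inequality applied to Y² gives P(Y² ≥ 34969) ≤ E[Y²]/34969 = 1288/34969 = 0.0368.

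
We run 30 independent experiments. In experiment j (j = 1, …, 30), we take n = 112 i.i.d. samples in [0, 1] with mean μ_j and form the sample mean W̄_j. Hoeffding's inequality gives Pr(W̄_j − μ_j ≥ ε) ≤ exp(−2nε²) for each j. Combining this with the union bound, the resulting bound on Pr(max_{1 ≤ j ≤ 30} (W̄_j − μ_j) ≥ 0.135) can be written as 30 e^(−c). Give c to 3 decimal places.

Union bound over the 30 events: Pr(max_{1 ≤ j ≤ 30} (W̄_j − μ_j) ≥ 0.135) ≤ 30·exp(−2nε²) = 30 exp(−2·112·0.135²).
So c = 2·112·0.135² = 4.0824.

4.082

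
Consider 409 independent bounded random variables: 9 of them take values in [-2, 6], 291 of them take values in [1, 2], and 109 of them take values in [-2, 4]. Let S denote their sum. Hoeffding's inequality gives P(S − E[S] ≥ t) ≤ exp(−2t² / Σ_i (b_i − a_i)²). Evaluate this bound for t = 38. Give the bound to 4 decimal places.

Σ(b_i − a_i)² = 9·8² + 291·1² + 109·6² = 4791.
Exponent = 2·38² / 4791 = 0.60280.
Bound = exp(−0.60280) = 0.54728.

0.5473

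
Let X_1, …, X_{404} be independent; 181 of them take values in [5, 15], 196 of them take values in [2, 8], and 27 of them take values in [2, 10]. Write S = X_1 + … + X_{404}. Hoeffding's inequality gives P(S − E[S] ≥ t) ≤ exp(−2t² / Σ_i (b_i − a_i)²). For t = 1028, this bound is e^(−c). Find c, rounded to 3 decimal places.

78.618

Σ(b_i − a_i)² = 181·10² + 196·6² + 27·8² = 26884.
c = 2t² / 26884 = 2·1028² / 26884 = 78.6181.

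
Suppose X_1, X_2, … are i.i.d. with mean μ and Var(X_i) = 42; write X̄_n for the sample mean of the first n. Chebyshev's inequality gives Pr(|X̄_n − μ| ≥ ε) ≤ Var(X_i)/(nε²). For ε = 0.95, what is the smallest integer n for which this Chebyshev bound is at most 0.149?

313

Require 42/(n·0.95²) ≤ 0.149, i.e. n ≥ 42/(0.149·0.95²) = 312.332.
The smallest integer n is 313.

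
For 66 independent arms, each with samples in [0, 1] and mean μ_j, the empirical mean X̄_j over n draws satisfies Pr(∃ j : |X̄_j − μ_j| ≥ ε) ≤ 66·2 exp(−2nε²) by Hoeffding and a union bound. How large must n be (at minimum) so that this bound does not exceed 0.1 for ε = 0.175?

Need 2·66·exp(−2nε²) ≤ 0.1, i.e. exp(−2nε²) ≤ 0.1/132.
So 2nε² ≥ ln(132/0.1) = 7.185387.
Hence n ≥ 7.185387/(2·0.175²) = 117.312.
The smallest integer n is 118.

118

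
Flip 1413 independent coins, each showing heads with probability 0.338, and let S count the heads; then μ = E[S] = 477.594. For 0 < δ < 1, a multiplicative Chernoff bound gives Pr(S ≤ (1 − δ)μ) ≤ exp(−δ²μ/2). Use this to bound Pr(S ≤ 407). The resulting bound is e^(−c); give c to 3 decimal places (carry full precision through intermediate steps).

5.217

Write 407 = (1 − δ)μ, so δ = 1 − 407/477.594 = 0.1478117…
Then the exponent is δ²μ/2 = (μ − 407)²/(2μ) = 5.217311.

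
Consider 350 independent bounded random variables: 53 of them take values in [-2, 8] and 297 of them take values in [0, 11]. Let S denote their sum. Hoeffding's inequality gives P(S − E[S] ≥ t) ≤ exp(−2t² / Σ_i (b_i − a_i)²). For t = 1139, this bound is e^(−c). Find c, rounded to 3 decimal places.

62.920

Σ(b_i − a_i)² = 53·10² + 297·11² = 41237.
c = 2t² / 41237 = 2·1139² / 41237 = 62.9202.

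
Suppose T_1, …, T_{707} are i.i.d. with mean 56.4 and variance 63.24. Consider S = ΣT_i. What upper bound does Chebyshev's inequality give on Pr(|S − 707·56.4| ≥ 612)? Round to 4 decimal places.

Var(S) = n·Var(T_i) = 707·63.24 = 44710.68.
Chebyshev: Pr(|S − 707·56.4| ≥ 612) ≤ Var(S)/612² = 44710.68/374544 = 0.1194.

0.1194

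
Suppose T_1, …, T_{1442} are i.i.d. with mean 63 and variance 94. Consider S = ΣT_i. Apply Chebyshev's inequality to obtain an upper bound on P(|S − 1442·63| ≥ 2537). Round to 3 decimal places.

0.021

Var(S) = n·Var(T_i) = 1442·94 = 135548.
Chebyshev: P(|S − 1442·63| ≥ 2537) ≤ Var(S)/2537² = 135548/6436369 = 0.0211.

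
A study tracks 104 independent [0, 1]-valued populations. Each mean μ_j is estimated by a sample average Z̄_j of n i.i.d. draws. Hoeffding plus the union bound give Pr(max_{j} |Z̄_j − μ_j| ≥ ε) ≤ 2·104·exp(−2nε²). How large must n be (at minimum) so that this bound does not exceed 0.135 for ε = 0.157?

Need 2·104·exp(−2nε²) ≤ 0.135, i.e. exp(−2nε²) ≤ 0.135/208.
So 2nε² ≥ ln(208/0.135) = 7.340019.
Hence n ≥ 7.340019/(2·0.157²) = 148.891.
The smallest integer n is 149.

149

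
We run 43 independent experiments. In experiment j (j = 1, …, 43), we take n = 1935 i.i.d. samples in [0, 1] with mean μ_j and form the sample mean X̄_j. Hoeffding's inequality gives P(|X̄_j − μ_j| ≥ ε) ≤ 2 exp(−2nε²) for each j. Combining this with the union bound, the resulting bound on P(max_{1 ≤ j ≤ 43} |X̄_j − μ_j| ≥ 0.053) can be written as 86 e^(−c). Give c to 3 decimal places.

Union bound over the 43 events: P(max_{1 ≤ j ≤ 43} |X̄_j − μ_j| ≥ 0.053) ≤ 43·2·exp(−2nε²) = 86 exp(−2·1935·0.053²).
So c = 2·1935·0.053² = 10.8708.

10.871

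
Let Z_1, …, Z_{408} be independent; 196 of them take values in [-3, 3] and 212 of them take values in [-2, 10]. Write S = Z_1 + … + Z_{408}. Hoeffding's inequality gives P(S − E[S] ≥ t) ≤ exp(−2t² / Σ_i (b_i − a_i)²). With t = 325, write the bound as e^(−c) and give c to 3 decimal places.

Σ(b_i − a_i)² = 196·6² + 212·12² = 37584.
c = 2t² / 37584 = 2·325² / 37584 = 5.6207.

5.621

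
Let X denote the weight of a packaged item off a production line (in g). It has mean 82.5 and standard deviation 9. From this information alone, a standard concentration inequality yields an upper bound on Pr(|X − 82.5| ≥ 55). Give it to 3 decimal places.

Mean and variance are known, so Chebyshev's inequality applies.
Chebyshev: Pr(|X − μ| ≥ t) ≤ Var(X)/t².
Var(X) = σ² = 9² = 81.
Bound = 81 / 3025 = 0.0268.

0.027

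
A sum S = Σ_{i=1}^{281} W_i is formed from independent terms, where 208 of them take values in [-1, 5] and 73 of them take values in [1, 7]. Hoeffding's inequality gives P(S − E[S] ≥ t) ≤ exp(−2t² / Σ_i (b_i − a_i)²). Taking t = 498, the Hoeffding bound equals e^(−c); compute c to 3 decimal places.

Σ(b_i − a_i)² = 208·6² + 73·6² = 10116.
c = 2t² / 10116 = 2·498² / 10116 = 49.0320.

49.032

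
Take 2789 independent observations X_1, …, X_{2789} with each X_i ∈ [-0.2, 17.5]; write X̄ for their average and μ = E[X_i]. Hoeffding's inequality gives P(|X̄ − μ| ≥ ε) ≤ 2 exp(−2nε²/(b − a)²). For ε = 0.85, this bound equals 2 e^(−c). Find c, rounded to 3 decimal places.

12.864

c = 2nε²/(b − a)² = 2·2789·0.85² / 17.7² = 12.8638.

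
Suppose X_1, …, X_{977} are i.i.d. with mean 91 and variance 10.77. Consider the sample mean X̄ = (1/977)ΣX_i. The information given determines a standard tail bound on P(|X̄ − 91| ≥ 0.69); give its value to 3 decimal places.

With mean and variance of each term known, Chebyshev's inequality bounds the deviation of the sum (or sample mean).
Var(X̄) = Var(X_i)/n = 10.77/977 = 0.011024.
Chebyshev: P(|X̄ − 91| ≥ 0.69) ≤ Var(X̄)/(0.69)² = 10.77/(977·0.69²) = 0.0232.

0.023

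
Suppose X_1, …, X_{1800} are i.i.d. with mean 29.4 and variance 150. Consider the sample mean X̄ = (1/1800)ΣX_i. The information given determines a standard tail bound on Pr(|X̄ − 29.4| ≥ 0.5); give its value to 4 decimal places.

With mean and variance of each term known, Chebyshev's inequality bounds the deviation of the sum (or sample mean).
Var(X̄) = Var(X_i)/n = 150/1800 = 0.083333.
Chebyshev: Pr(|X̄ − 29.4| ≥ 0.5) ≤ Var(X̄)/(0.5)² = 150/(1800·0.5²) = 0.3333.

0.3333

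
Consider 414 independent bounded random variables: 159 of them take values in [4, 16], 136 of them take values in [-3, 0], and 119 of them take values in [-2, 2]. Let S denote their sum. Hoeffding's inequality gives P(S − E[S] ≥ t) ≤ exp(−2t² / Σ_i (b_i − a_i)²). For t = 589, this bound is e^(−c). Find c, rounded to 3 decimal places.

26.662

Σ(b_i − a_i)² = 159·12² + 136·3² + 119·4² = 26024.
c = 2t² / 26024 = 2·589² / 26024 = 26.6616.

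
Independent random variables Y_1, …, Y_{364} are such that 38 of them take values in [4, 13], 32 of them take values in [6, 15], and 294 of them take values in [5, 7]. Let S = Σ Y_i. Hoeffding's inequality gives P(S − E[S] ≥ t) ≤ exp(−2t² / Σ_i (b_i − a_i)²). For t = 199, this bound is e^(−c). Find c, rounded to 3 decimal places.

Σ(b_i − a_i)² = 38·9² + 32·9² + 294·2² = 6846.
c = 2t² / 6846 = 2·199² / 6846 = 11.5691.

11.569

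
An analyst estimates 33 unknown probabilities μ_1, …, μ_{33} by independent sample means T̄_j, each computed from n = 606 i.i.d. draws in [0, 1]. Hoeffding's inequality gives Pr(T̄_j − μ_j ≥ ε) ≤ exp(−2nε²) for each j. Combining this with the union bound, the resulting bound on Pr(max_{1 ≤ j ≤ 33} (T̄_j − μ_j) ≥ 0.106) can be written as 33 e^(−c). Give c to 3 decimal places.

13.618

Union bound over the 33 events: Pr(max_{1 ≤ j ≤ 33} (T̄_j − μ_j) ≥ 0.106) ≤ 33·exp(−2nε²) = 33 exp(−2·606·0.106²).
So c = 2·606·0.106² = 13.6180.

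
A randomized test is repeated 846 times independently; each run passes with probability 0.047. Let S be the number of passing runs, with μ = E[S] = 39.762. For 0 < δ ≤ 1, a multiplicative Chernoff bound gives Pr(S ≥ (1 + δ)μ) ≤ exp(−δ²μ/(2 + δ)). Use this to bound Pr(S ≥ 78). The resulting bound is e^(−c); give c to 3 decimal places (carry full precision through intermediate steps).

Write 78 = (1 + δ)μ, so δ = 78/39.762 − 1 = 0.9616719…
Then the exponent is δ²μ/(2 + δ) = (78 − μ)² / (μ·(2 + δ)) = 12.416099.

12.416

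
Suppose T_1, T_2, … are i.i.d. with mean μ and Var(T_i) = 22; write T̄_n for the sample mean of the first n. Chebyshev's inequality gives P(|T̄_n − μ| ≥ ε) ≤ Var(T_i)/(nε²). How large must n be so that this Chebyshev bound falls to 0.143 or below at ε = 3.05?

17

Require 22/(n·3.05²) ≤ 0.143, i.e. n ≥ 22/(0.143·3.05²) = 16.538.
The smallest integer n is 17.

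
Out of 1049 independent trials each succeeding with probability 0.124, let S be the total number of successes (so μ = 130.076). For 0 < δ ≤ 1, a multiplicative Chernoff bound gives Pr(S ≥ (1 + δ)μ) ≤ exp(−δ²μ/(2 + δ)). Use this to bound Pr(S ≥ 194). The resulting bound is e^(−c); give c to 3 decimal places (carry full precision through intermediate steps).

12.609

Write 194 = (1 + δ)μ, so δ = 194/130.076 − 1 = 0.4914358…
Then the exponent is δ²μ/(2 + δ) = (194 − μ)² / (μ·(2 + δ)) = 12.609011.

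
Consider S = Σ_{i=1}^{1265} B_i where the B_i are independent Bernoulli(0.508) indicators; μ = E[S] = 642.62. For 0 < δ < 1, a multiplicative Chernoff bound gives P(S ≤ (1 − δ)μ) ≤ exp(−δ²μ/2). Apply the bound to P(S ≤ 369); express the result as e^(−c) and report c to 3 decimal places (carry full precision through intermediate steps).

Write 369 = (1 − δ)μ, so δ = 1 − 369/642.62 = 0.4257882…
Then the exponent is δ²μ/2 = (μ − 369)²/(2μ) = 58.252081.

58.252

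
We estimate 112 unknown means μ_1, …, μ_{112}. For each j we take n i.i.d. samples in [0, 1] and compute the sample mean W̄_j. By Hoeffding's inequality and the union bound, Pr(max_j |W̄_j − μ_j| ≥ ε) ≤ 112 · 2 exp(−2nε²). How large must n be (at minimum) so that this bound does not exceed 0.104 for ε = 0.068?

830

Need 2·112·exp(−2nε²) ≤ 0.104, i.e. exp(−2nε²) ≤ 0.104/224.
So 2nε² ≥ ln(224/0.104) = 7.675010.
Hence n ≥ 7.675010/(2·0.068²) = 829.910.
The smallest integer n is 830.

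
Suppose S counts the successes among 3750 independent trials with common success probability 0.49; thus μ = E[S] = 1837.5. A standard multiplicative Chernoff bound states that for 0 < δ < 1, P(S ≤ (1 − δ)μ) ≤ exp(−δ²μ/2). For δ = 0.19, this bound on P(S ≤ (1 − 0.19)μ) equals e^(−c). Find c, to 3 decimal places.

33.167

c = δ²μ/2 = 0.19²·1837.5/2 = 33.1669.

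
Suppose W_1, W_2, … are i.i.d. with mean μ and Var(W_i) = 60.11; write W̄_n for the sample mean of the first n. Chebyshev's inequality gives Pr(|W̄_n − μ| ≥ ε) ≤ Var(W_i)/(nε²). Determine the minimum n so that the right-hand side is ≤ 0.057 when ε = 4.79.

46

Require 60.11/(n·4.79²) ≤ 0.057, i.e. n ≥ 60.11/(0.057·4.79²) = 45.962.
The smallest integer n is 46.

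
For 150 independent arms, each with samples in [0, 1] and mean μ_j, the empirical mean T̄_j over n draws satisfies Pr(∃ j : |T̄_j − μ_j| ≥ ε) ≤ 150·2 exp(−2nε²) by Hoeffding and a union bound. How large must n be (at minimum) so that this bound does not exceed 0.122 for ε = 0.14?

Need 2·150·exp(−2nε²) ≤ 0.122, i.e. exp(−2nε²) ≤ 0.122/300.
So 2nε² ≥ ln(300/0.122) = 7.807517.
Hence n ≥ 7.807517/(2·0.14²) = 199.171.
The smallest integer n is 200.

200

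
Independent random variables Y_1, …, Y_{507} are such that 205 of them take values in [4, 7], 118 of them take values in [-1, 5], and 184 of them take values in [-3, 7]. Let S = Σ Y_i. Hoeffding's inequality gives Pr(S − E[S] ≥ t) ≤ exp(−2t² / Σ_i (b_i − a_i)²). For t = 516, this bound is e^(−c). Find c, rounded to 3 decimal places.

Σ(b_i − a_i)² = 205·3² + 118·6² + 184·10² = 24493.
c = 2t² / 24493 = 2·516² / 24493 = 21.7414.

21.741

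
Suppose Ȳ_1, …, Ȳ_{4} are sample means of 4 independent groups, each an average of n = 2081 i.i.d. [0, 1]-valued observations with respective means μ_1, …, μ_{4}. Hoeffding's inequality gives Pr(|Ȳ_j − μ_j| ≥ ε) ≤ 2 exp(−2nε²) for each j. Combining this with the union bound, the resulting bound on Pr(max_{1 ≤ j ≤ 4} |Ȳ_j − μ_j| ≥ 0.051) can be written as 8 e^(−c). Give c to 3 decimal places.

Union bound over the 4 events: Pr(max_{1 ≤ j ≤ 4} |Ȳ_j − μ_j| ≥ 0.051) ≤ 4·2·exp(−2nε²) = 8 exp(−2·2081·0.051²).
So c = 2·2081·0.051² = 10.8254.

10.825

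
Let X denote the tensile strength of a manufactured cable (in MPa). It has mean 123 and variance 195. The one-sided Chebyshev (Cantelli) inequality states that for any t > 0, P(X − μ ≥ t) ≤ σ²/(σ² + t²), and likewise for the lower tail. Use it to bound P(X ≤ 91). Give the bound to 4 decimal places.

0.1600

Here σ² = 195 and t = 32, so σ² + t² = 1219.
Cantelli's bound: 195/1219 = 0.1600.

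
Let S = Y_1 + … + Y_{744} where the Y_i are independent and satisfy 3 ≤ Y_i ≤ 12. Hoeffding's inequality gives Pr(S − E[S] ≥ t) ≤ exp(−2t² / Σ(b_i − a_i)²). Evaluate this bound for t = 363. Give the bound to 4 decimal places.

0.0126

Σ(b_i − a_i)² = 744·(9)² = 60264.
Exponent = 2·363²/60264 = 4.3731.
Bound = exp(−4.3731) = 0.01261.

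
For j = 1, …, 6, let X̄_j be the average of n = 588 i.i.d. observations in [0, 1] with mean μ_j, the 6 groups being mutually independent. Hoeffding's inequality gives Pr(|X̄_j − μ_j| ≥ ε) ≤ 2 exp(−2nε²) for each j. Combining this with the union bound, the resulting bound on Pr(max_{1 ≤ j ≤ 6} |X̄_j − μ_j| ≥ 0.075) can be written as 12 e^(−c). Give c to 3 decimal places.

Union bound over the 6 events: Pr(max_{1 ≤ j ≤ 6} |X̄_j − μ_j| ≥ 0.075) ≤ 6·2·exp(−2nε²) = 12 exp(−2·588·0.075²).
So c = 2·588·0.075² = 6.6150.

6.615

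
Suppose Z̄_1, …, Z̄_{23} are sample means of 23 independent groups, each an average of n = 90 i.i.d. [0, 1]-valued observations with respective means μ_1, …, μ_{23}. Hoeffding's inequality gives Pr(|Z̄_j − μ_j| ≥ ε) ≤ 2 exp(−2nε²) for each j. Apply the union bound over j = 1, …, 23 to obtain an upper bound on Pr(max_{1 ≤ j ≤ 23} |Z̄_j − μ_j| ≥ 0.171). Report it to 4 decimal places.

0.2382

Per-experiment Hoeffding bound: 2·exp(−2·90·0.171²) = 2·exp(−5.26338) = 0.010356.
Union bound over 23 events: 23·0.010356 = 0.23818.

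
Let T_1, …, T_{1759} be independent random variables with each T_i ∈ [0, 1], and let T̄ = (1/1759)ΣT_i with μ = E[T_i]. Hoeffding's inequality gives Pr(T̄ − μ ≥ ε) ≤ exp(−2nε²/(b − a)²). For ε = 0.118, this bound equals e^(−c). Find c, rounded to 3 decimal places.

c = 2nε²/(b − a)² = 2·1759·0.118² / 1² = 48.9846.

48.985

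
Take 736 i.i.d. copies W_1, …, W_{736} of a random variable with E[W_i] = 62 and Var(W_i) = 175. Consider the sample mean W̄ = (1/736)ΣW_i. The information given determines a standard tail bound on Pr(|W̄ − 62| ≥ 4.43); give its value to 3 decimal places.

With mean and variance of each term known, Chebyshev's inequality bounds the deviation of the sum (or sample mean).
Var(W̄) = Var(W_i)/n = 175/736 = 0.23777.
Chebyshev: Pr(|W̄ − 62| ≥ 4.43) ≤ Var(W̄)/(4.43)² = 175/(736·4.43²) = 0.0121.

0.012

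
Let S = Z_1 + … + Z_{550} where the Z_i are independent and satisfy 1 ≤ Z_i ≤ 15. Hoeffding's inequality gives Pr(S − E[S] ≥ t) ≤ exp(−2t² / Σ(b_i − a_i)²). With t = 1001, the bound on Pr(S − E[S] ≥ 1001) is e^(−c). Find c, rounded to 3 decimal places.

18.590

Σ(b_i − a_i)² = 550·(14)² = 107800.
c = 2t²/107800 = 2·1001²/107800 = 18.5900.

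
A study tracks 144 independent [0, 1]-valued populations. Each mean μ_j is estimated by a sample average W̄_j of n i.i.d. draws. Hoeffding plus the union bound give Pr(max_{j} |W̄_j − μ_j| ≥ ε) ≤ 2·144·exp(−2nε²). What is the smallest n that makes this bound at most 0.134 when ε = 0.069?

Need 2·144·exp(−2nε²) ≤ 0.134, i.e. exp(−2nε²) ≤ 0.134/288.
So 2nε² ≥ ln(288/0.134) = 7.672876.
Hence n ≥ 7.672876/(2·0.069²) = 805.805.
The smallest integer n is 806.

806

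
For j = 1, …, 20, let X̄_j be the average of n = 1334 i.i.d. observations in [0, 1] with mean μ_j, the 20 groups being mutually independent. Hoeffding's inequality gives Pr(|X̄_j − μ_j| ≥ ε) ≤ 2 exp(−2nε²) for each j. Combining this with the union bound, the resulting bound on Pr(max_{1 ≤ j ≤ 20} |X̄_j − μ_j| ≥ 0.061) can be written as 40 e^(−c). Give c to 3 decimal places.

Union bound over the 20 events: Pr(max_{1 ≤ j ≤ 20} |X̄_j − μ_j| ≥ 0.061) ≤ 20·2·exp(−2nε²) = 40 exp(−2·1334·0.061²).
So c = 2·1334·0.061² = 9.9276.

9.928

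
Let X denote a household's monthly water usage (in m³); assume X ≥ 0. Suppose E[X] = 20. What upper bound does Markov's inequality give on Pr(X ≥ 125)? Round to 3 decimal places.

0.160

Markov's inequality: for a non-negative random variable, Pr(X ≥ a) ≤ E[X]/a.
Here E[X] = 20 and a = 125, so the bound is 20/125 = 0.1600.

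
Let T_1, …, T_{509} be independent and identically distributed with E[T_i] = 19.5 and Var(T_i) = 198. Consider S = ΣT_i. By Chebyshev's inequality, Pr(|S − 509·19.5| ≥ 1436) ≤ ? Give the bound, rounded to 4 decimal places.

0.0489

Var(S) = n·Var(T_i) = 509·198 = 100782.
Chebyshev: Pr(|S − 509·19.5| ≥ 1436) ≤ Var(S)/1436² = 100782/2062096 = 0.0489.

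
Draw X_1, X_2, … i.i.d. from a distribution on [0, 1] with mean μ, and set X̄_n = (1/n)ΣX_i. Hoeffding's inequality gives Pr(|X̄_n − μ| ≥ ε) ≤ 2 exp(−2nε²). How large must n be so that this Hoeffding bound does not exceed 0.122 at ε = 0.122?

Require 2·exp(−2nε²) ≤ 0.122, i.e. 2nε² ≥ ln(2/0.122) = 2.796881.
So n ≥ 2.796881 / (2·0.122²) = 93.956.
The smallest integer n is 94.

94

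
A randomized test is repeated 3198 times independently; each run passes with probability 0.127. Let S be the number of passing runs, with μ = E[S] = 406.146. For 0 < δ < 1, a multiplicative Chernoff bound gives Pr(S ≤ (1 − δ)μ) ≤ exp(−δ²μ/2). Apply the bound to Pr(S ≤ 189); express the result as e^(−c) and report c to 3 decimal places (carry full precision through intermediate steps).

Write 189 = (1 − δ)μ, so δ = 1 − 189/406.146 = 0.5346501…
Then the exponent is δ²μ/2 = (μ − 189)²/(2μ) = 58.048565.

58.049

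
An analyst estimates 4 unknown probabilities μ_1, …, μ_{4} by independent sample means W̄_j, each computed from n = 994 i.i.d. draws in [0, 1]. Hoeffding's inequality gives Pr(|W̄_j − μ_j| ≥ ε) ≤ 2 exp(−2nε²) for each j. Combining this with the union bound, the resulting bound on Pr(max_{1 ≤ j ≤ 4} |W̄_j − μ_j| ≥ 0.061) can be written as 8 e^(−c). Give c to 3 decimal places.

Union bound over the 4 events: Pr(max_{1 ≤ j ≤ 4} |W̄_j − μ_j| ≥ 0.061) ≤ 4·2·exp(−2nε²) = 8 exp(−2·994·0.061²).
So c = 2·994·0.061² = 7.3973.

7.397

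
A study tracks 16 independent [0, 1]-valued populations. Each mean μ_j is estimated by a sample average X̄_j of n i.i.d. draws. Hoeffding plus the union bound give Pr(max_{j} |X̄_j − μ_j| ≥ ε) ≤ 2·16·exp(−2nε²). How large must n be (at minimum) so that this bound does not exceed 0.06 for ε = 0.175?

Need 2·16·exp(−2nε²) ≤ 0.06, i.e. exp(−2nε²) ≤ 0.06/32.
So 2nε² ≥ ln(32/0.06) = 6.279147.
Hence n ≥ 6.279147/(2·0.175²) = 102.517.
The smallest integer n is 103.

103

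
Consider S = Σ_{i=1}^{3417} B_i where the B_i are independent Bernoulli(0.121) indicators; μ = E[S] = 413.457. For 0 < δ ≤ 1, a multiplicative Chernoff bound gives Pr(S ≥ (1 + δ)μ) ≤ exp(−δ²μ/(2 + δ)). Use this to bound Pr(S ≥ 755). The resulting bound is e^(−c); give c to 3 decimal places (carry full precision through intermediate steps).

99.834

Write 755 = (1 + δ)μ, so δ = 755/413.457 − 1 = 0.8260666…
Then the exponent is δ²μ/(2 + δ) = (755 − μ)² / (μ·(2 + δ)) = 99.833901.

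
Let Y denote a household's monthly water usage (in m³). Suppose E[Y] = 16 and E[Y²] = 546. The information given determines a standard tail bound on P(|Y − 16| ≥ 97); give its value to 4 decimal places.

0.0308

The first two moments determine the variance, so Chebyshev's inequality is the sharpest standard bound available.
Var(Y) = E[Y²] − (E[Y])² = 546 − 256 = 290.
Chebyshev's inequality: P(|Y − μ| ≥ t) ≤ Var(Y)/t² = 290/9409 = 0.0308.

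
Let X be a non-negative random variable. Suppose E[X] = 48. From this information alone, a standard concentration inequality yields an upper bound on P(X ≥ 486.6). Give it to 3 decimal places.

0.099

Only the mean of a non-negative variable is known, so Markov's inequality is the applicable tail bound.
Markov's inequality: for a non-negative random variable, P(X ≥ a) ≤ E[X]/a.
Here E[X] = 48 and a = 486.6, so the bound is 48/486.6 = 0.0986.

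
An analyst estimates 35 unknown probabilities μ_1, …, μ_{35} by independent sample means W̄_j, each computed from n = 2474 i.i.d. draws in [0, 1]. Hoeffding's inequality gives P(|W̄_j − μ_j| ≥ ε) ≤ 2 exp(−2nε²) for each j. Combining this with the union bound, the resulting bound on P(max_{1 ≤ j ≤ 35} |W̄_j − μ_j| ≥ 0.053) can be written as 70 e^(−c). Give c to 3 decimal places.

13.899

Union bound over the 35 events: P(max_{1 ≤ j ≤ 35} |W̄_j − μ_j| ≥ 0.053) ≤ 35·2·exp(−2nε²) = 70 exp(−2·2474·0.053²).
So c = 2·2474·0.053² = 13.8989.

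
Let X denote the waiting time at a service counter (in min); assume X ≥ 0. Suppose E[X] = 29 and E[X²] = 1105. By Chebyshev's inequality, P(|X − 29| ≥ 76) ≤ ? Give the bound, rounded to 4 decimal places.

0.0457

Var(X) = E[X²] − (E[X])² = 1105 − 841 = 264.
Chebyshev's inequality: P(|X − μ| ≥ t) ≤ Var(X)/t² = 264/5776 = 0.0457.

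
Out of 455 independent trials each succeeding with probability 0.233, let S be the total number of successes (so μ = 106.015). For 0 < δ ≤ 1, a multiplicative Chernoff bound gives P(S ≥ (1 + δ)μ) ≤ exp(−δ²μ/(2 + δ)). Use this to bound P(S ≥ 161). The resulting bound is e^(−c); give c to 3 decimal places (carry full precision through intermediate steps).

11.323

Write 161 = (1 + δ)μ, so δ = 161/106.015 − 1 = 0.518653…
Then the exponent is δ²μ/(2 + δ) = (161 − μ)² / (μ·(2 + δ)) = 11.322773.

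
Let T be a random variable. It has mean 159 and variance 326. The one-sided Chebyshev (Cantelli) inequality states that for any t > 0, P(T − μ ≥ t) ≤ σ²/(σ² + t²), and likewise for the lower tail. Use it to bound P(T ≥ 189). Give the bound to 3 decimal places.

0.266

Here σ² = 326 and t = 30, so σ² + t² = 1226.
Cantelli's bound: 326/1226 = 0.2659.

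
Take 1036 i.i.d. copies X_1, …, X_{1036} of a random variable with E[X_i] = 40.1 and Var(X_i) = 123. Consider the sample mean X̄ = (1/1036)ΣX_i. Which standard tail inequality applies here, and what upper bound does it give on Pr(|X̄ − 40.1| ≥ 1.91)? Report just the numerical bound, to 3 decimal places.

With mean and variance of each term known, Chebyshev's inequality bounds the deviation of the sum (or sample mean).
Var(X̄) = Var(X_i)/n = 123/1036 = 0.11873.
Chebyshev: Pr(|X̄ − 40.1| ≥ 1.91) ≤ Var(X̄)/(1.91)² = 123/(1036·1.91²) = 0.0325.

0.033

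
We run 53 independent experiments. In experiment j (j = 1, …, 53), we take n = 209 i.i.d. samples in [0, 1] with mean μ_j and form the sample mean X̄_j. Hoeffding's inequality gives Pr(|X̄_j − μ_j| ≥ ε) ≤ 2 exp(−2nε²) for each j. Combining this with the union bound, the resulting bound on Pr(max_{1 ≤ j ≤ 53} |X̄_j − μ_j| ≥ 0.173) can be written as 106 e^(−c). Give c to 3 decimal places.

Union bound over the 53 events: Pr(max_{1 ≤ j ≤ 53} |X̄_j − μ_j| ≥ 0.173) ≤ 53·2·exp(−2nε²) = 106 exp(−2·209·0.173²).
So c = 2·209·0.173² = 12.5103.

12.510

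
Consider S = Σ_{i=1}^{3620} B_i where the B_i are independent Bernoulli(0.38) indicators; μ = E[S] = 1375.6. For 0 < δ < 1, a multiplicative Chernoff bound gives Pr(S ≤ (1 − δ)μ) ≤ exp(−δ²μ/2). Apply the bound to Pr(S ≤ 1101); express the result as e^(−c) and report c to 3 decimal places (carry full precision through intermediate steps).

Write 1101 = (1 − δ)μ, so δ = 1 − 1101/1375.6 = 0.199622…
Then the exponent is δ²μ/2 = (μ − 1101)²/(2μ) = 27.408098.

27.408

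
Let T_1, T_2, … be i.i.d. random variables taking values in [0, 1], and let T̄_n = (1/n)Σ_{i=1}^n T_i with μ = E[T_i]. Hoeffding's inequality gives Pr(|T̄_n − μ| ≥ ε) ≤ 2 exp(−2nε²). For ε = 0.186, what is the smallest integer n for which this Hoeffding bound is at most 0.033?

60

Require 2·exp(−2nε²) ≤ 0.033, i.e. 2nε² ≥ ln(2/0.033) = 4.104395.
So n ≥ 4.104395 / (2·0.186²) = 59.319.
The smallest integer n is 60.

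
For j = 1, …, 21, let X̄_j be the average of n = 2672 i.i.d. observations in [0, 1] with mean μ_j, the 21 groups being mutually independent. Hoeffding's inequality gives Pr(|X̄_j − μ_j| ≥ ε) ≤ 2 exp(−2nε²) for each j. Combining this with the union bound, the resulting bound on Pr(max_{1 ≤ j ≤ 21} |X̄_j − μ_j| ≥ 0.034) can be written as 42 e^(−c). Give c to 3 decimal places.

Union bound over the 21 events: Pr(max_{1 ≤ j ≤ 21} |X̄_j − μ_j| ≥ 0.034) ≤ 21·2·exp(−2nε²) = 42 exp(−2·2672·0.034²).
So c = 2·2672·0.034² = 6.1777.

6.178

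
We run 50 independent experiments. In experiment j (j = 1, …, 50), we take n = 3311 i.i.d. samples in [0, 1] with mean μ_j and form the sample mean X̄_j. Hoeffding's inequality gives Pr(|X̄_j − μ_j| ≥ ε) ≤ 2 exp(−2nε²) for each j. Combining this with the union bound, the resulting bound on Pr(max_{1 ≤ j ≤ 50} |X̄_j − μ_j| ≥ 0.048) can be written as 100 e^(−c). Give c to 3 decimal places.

Union bound over the 50 events: Pr(max_{1 ≤ j ≤ 50} |X̄_j − μ_j| ≥ 0.048) ≤ 50·2·exp(−2nε²) = 100 exp(−2·3311·0.048²).
So c = 2·3311·0.048² = 15.2571.

15.257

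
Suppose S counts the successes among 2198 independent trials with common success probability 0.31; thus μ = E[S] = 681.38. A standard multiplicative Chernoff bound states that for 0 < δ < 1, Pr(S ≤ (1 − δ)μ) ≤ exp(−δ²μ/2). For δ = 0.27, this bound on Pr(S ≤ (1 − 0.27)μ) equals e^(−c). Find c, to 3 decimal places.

c = δ²μ/2 = 0.27²·681.38/2 = 24.8363.

24.836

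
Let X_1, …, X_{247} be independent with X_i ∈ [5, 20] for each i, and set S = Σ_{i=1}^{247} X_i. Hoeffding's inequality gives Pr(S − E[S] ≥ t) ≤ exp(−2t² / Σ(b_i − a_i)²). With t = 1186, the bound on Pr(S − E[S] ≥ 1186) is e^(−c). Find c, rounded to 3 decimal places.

50.620

Σ(b_i − a_i)² = 247·(15)² = 55575.
c = 2t²/55575 = 2·1186²/55575 = 50.6197.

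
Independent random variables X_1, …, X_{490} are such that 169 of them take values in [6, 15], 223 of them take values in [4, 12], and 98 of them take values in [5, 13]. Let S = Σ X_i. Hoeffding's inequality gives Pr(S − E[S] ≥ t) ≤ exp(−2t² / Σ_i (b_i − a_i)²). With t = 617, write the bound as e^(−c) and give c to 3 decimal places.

Σ(b_i − a_i)² = 169·9² + 223·8² + 98·8² = 34233.
c = 2t² / 34233 = 2·617² / 34233 = 22.2411.

22.241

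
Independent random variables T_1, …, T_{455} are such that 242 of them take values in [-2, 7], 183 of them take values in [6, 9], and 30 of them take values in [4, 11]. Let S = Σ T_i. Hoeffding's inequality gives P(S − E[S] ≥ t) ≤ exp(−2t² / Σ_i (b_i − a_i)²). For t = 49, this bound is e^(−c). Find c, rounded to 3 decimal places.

0.211

Σ(b_i − a_i)² = 242·9² + 183·3² + 30·7² = 22719.
c = 2t² / 22719 = 2·49² / 22719 = 0.2114.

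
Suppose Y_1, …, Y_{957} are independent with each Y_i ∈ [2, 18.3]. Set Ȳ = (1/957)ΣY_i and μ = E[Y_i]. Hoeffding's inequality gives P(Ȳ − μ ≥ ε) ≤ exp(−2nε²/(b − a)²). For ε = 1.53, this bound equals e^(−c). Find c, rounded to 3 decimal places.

c = 2nε²/(b − a)² = 2·957·1.53² / 16.3² = 16.8636.

16.864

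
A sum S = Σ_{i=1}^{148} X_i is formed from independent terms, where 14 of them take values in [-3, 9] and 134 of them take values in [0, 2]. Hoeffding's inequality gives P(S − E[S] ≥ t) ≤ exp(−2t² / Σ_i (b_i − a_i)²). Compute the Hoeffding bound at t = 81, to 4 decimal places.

Σ(b_i − a_i)² = 14·12² + 134·2² = 2552.
Exponent = 2·81² / 2552 = 5.14185.
Bound = exp(−5.14185) = 0.00585.

0.0058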